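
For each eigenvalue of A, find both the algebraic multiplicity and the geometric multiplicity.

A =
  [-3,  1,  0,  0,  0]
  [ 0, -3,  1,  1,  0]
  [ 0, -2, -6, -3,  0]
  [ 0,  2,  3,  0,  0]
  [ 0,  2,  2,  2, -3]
λ = -3: alg = 5, geom = 3

Step 1 — factor the characteristic polynomial to read off the algebraic multiplicities:
  χ_A(x) = (x + 3)^5

Step 2 — compute geometric multiplicities via the rank-nullity identity g(λ) = n − rank(A − λI):
  rank(A − (-3)·I) = 2, so dim ker(A − (-3)·I) = n − 2 = 3

Summary:
  λ = -3: algebraic multiplicity = 5, geometric multiplicity = 3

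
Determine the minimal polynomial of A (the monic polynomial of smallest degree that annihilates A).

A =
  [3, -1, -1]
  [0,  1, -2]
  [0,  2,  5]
x^2 - 6*x + 9

The characteristic polynomial is χ_A(x) = (x - 3)^3, so the eigenvalues are known. The minimal polynomial is
  m_A(x) = Π_λ (x − λ)^{k_λ}
where k_λ is the size of the *largest* Jordan block for λ (equivalently, the smallest k with (A − λI)^k v = 0 for every generalised eigenvector v of λ).

  λ = 3: largest Jordan block has size 2, contributing (x − 3)^2

So m_A(x) = (x - 3)^2 = x^2 - 6*x + 9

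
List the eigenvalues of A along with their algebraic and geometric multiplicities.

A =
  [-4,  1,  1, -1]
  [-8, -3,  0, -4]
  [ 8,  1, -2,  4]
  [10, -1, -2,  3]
λ = -2: alg = 2, geom = 1; λ = -1: alg = 2, geom = 1

Step 1 — factor the characteristic polynomial to read off the algebraic multiplicities:
  χ_A(x) = (x + 1)^2*(x + 2)^2

Step 2 — compute geometric multiplicities via the rank-nullity identity g(λ) = n − rank(A − λI):
  rank(A − (-2)·I) = 3, so dim ker(A − (-2)·I) = n − 3 = 1
  rank(A − (-1)·I) = 3, so dim ker(A − (-1)·I) = n − 3 = 1

Summary:
  λ = -2: algebraic multiplicity = 2, geometric multiplicity = 1
  λ = -1: algebraic multiplicity = 2, geometric multiplicity = 1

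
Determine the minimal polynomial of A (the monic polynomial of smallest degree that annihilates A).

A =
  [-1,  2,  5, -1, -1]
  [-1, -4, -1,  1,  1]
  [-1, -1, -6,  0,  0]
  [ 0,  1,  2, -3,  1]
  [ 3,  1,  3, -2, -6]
x^3 + 12*x^2 + 48*x + 64

The characteristic polynomial is χ_A(x) = (x + 4)^5, so the eigenvalues are known. The minimal polynomial is
  m_A(x) = Π_λ (x − λ)^{k_λ}
where k_λ is the size of the *largest* Jordan block for λ (equivalently, the smallest k with (A − λI)^k v = 0 for every generalised eigenvector v of λ).

  λ = -4: largest Jordan block has size 3, contributing (x + 4)^3

So m_A(x) = (x + 4)^3 = x^3 + 12*x^2 + 48*x + 64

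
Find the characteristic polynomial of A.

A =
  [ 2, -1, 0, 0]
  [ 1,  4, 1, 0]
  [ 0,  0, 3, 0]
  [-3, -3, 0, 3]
x^4 - 12*x^3 + 54*x^2 - 108*x + 81

Expanding det(x·I − A) (e.g. by cofactor expansion or by noting that A is similar to its Jordan form J, which has the same characteristic polynomial as A) gives
  χ_A(x) = x^4 - 12*x^3 + 54*x^2 - 108*x + 81
which factors as (x - 3)^4. The eigenvalues (with algebraic multiplicities) are λ = 3 with multiplicity 4.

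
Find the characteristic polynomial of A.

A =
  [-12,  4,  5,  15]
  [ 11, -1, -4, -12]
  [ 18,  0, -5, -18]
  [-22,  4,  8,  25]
x^4 - 7*x^3 + 15*x^2 - 13*x + 4

Expanding det(x·I − A) (e.g. by cofactor expansion or by noting that A is similar to its Jordan form J, which has the same characteristic polynomial as A) gives
  χ_A(x) = x^4 - 7*x^3 + 15*x^2 - 13*x + 4
which factors as (x - 4)*(x - 1)^3. The eigenvalues (with algebraic multiplicities) are λ = 1 with multiplicity 3, λ = 4 with multiplicity 1.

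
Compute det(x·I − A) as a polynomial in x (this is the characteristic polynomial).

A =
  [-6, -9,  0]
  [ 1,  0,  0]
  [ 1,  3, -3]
x^3 + 9*x^2 + 27*x + 27

Expanding det(x·I − A) (e.g. by cofactor expansion or by noting that A is similar to its Jordan form J, which has the same characteristic polynomial as A) gives
  χ_A(x) = x^3 + 9*x^2 + 27*x + 27
which factors as (x + 3)^3. The eigenvalues (with algebraic multiplicities) are λ = -3 with multiplicity 3.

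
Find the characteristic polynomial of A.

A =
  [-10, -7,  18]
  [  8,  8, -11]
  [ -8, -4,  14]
x^3 - 12*x^2 + 48*x - 64

Expanding det(x·I − A) (e.g. by cofactor expansion or by noting that A is similar to its Jordan form J, which has the same characteristic polynomial as A) gives
  χ_A(x) = x^3 - 12*x^2 + 48*x - 64
which factors as (x - 4)^3. The eigenvalues (with algebraic multiplicities) are λ = 4 with multiplicity 3.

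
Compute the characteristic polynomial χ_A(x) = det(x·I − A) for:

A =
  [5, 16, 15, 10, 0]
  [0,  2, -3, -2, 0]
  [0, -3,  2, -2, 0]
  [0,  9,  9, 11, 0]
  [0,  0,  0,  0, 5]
x^5 - 25*x^4 + 250*x^3 - 1250*x^2 + 3125*x - 3125

Expanding det(x·I − A) (e.g. by cofactor expansion or by noting that A is similar to its Jordan form J, which has the same characteristic polynomial as A) gives
  χ_A(x) = x^5 - 25*x^4 + 250*x^3 - 1250*x^2 + 3125*x - 3125
which factors as (x - 5)^5. The eigenvalues (with algebraic multiplicities) are λ = 5 with multiplicity 5.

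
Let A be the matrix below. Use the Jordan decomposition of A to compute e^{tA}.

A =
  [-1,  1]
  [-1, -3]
e^{tA} =
  [t*exp(-2*t) + exp(-2*t), t*exp(-2*t)]
  [-t*exp(-2*t), -t*exp(-2*t) + exp(-2*t)]

Strategy: write A = P · J · P⁻¹ where J is a Jordan canonical form, so e^{tA} = P · e^{tJ} · P⁻¹, and e^{tJ} can be computed block-by-block.

A has Jordan form
J =
  [-2,  1]
  [ 0, -2]
(up to reordering of blocks).

Per-block formulas:
  For a 2×2 Jordan block J_2(-2): exp(t · J_2(-2)) = e^(-2t)·(I + t·N), where N is the 2×2 nilpotent shift.

After assembling e^{tJ} and conjugating by P, we get:

e^{tA} =
  [t*exp(-2*t) + exp(-2*t), t*exp(-2*t)]
  [-t*exp(-2*t), -t*exp(-2*t) + exp(-2*t)]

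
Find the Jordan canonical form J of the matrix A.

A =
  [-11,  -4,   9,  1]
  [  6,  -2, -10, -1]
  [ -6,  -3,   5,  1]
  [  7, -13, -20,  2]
J_2(-5) ⊕ J_2(2)

The characteristic polynomial is
  det(x·I − A) = x^4 + 6*x^3 - 11*x^2 - 60*x + 100 = (x - 2)^2*(x + 5)^2

Eigenvalues and multiplicities (the geometric multiplicity of λ is n − rank(A − λI), which equals the number of Jordan blocks for λ):
  λ = -5: algebraic multiplicity = 2, geometric multiplicity = 1
  λ = 2: algebraic multiplicity = 2, geometric multiplicity = 1

Determining the block sizes for each eigenvalue:
  λ = -5: one block (gm = 1), so the single block has size am = 2 → block sizes [2]
  λ = 2: one block (gm = 1), so the single block has size am = 2 → block sizes [2]

Assembling the blocks gives a Jordan form
J =
  [-5,  1, 0, 0]
  [ 0, -5, 0, 0]
  [ 0,  0, 2, 1]
  [ 0,  0, 0, 2]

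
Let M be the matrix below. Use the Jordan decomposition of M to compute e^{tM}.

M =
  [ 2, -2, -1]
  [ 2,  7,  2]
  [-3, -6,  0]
e^{tM} =
  [-t*exp(3*t) + exp(3*t), -2*t*exp(3*t), -t*exp(3*t)]
  [2*t*exp(3*t), 4*t*exp(3*t) + exp(3*t), 2*t*exp(3*t)]
  [-3*t*exp(3*t), -6*t*exp(3*t), -3*t*exp(3*t) + exp(3*t)]

Strategy: write M = P · J · P⁻¹ where J is a Jordan canonical form, so e^{tM} = P · e^{tJ} · P⁻¹, and e^{tJ} can be computed block-by-block.

M has Jordan form
J =
  [3, 1, 0]
  [0, 3, 0]
  [0, 0, 3]
(up to reordering of blocks).

Per-block formulas:
  For a 1×1 block at λ = 3: exp(t · [3]) = [e^(3t)].
  For a 2×2 Jordan block J_2(3): exp(t · J_2(3)) = e^(3t)·(I + t·N), where N is the 2×2 nilpotent shift.

After assembling e^{tJ} and conjugating by P, we get:

e^{tM} =
  [-t*exp(3*t) + exp(3*t), -2*t*exp(3*t), -t*exp(3*t)]
  [2*t*exp(3*t), 4*t*exp(3*t) + exp(3*t), 2*t*exp(3*t)]
  [-3*t*exp(3*t), -6*t*exp(3*t), -3*t*exp(3*t) + exp(3*t)]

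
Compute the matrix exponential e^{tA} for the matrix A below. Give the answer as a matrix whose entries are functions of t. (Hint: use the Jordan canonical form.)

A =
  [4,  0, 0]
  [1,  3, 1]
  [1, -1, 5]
e^{tA} =
  [exp(4*t), 0, 0]
  [t*exp(4*t), -t*exp(4*t) + exp(4*t), t*exp(4*t)]
  [t*exp(4*t), -t*exp(4*t), t*exp(4*t) + exp(4*t)]

Strategy: write A = P · J · P⁻¹ where J is a Jordan canonical form, so e^{tA} = P · e^{tJ} · P⁻¹, and e^{tJ} can be computed block-by-block.

A has Jordan form
J =
  [4, 1, 0]
  [0, 4, 0]
  [0, 0, 4]
(up to reordering of blocks).

Per-block formulas:
  For a 2×2 Jordan block J_2(4): exp(t · J_2(4)) = e^(4t)·(I + t·N), where N is the 2×2 nilpotent shift.
  For a 1×1 block at λ = 4: exp(t · [4]) = [e^(4t)].

After assembling e^{tJ} and conjugating by P, we get:

e^{tA} =
  [exp(4*t), 0, 0]
  [t*exp(4*t), -t*exp(4*t) + exp(4*t), t*exp(4*t)]
  [t*exp(4*t), -t*exp(4*t), t*exp(4*t) + exp(4*t)]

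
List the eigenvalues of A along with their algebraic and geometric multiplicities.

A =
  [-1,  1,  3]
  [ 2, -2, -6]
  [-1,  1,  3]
λ = 0: alg = 3, geom = 2

Step 1 — factor the characteristic polynomial to read off the algebraic multiplicities:
  χ_A(x) = x^3

Step 2 — compute geometric multiplicities via the rank-nullity identity g(λ) = n − rank(A − λI):
  rank(A − (0)·I) = 1, so dim ker(A − (0)·I) = n − 1 = 2

Summary:
  λ = 0: algebraic multiplicity = 3, geometric multiplicity = 2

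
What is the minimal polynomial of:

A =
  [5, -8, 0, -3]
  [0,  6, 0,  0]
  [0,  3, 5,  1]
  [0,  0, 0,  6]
x^2 - 11*x + 30

The characteristic polynomial is χ_A(x) = (x - 6)^2*(x - 5)^2, so the eigenvalues are known. The minimal polynomial is
  m_A(x) = Π_λ (x − λ)^{k_λ}
where k_λ is the size of the *largest* Jordan block for λ (equivalently, the smallest k with (A − λI)^k v = 0 for every generalised eigenvector v of λ).

  λ = 5: largest Jordan block has size 1, contributing (x − 5)
  λ = 6: largest Jordan block has size 1, contributing (x − 6)

So m_A(x) = (x - 6)*(x - 5) = x^2 - 11*x + 30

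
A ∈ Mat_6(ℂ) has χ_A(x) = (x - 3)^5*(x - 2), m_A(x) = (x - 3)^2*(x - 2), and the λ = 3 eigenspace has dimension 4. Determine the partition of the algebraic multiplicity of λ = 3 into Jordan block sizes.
Block sizes for λ = 3: [2, 1, 1, 1]

Step 1 — from the characteristic polynomial, algebraic multiplicity of λ = 3 is 5. From dim ker(A − (3)·I) = 4, there are exactly 4 Jordan blocks for λ = 3.
Step 2 — from the minimal polynomial, the factor (x − 3)^2 tells us the largest block for λ = 3 has size 2.
Step 3 — with total size 5, 4 blocks, and largest block 2, the block sizes (in nonincreasing order) are [2, 1, 1, 1].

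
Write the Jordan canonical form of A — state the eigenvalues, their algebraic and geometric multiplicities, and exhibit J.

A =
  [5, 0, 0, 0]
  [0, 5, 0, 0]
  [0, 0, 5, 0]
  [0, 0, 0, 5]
J_1(5) ⊕ J_1(5) ⊕ J_1(5) ⊕ J_1(5)

The characteristic polynomial is
  det(x·I − A) = x^4 - 20*x^3 + 150*x^2 - 500*x + 625 = (x - 5)^4

Eigenvalues and multiplicities (the geometric multiplicity of λ is n − rank(A − λI), which equals the number of Jordan blocks for λ):
  λ = 5: algebraic multiplicity = 4, geometric multiplicity = 4

Determining the block sizes for each eigenvalue:
  λ = 5: gm = am = 4, so every block has size 1 → block sizes [1, 1, 1, 1]

Assembling the blocks gives a Jordan form
J =
  [5, 0, 0, 0]
  [0, 5, 0, 0]
  [0, 0, 5, 0]
  [0, 0, 0, 5]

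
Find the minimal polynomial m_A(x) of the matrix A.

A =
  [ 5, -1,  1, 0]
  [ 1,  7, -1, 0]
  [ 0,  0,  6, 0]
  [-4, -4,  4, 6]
x^2 - 12*x + 36

The characteristic polynomial is χ_A(x) = (x - 6)^4, so the eigenvalues are known. The minimal polynomial is
  m_A(x) = Π_λ (x − λ)^{k_λ}
where k_λ is the size of the *largest* Jordan block for λ (equivalently, the smallest k with (A − λI)^k v = 0 for every generalised eigenvector v of λ).

  λ = 6: largest Jordan block has size 2, contributing (x − 6)^2

So m_A(x) = (x - 6)^2 = x^2 - 12*x + 36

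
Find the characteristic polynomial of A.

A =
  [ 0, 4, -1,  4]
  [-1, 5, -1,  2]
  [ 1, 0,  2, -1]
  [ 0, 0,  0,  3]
x^4 - 10*x^3 + 36*x^2 - 54*x + 27

Expanding det(x·I − A) (e.g. by cofactor expansion or by noting that A is similar to its Jordan form J, which has the same characteristic polynomial as A) gives
  χ_A(x) = x^4 - 10*x^3 + 36*x^2 - 54*x + 27
which factors as (x - 3)^3*(x - 1). The eigenvalues (with algebraic multiplicities) are λ = 1 with multiplicity 1, λ = 3 with multiplicity 3.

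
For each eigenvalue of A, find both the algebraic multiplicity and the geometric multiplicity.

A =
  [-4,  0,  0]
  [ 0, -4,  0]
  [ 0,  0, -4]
λ = -4: alg = 3, geom = 3

Step 1 — factor the characteristic polynomial to read off the algebraic multiplicities:
  χ_A(x) = (x + 4)^3

Step 2 — compute geometric multiplicities via the rank-nullity identity g(λ) = n − rank(A − λI):
  rank(A − (-4)·I) = 0, so dim ker(A − (-4)·I) = n − 0 = 3

Summary:
  λ = -4: algebraic multiplicity = 3, geometric multiplicity = 3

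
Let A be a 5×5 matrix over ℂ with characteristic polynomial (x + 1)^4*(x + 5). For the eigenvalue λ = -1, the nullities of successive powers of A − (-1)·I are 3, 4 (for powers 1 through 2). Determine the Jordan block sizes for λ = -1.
Block sizes for λ = -1: [2, 1, 1]

From the dimensions of kernels of powers, the number of Jordan blocks of size at least j is d_j − d_{j−1} where d_j = dim ker(N^j) (with d_0 = 0). Computing the differences gives [3, 1].
The number of blocks of size exactly k is (#blocks of size ≥ k) − (#blocks of size ≥ k + 1), so the partition is: 2 block(s) of size 1, 1 block(s) of size 2.
In nonincreasing order the block sizes are [2, 1, 1].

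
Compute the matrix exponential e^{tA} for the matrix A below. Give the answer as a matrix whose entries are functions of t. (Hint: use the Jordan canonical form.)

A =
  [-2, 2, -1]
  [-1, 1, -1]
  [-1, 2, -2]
e^{tA} =
  [-t*exp(-t) + exp(-t), 2*t*exp(-t), -t*exp(-t)]
  [-t*exp(-t), 2*t*exp(-t) + exp(-t), -t*exp(-t)]
  [-t*exp(-t), 2*t*exp(-t), -t*exp(-t) + exp(-t)]

Strategy: write A = P · J · P⁻¹ where J is a Jordan canonical form, so e^{tA} = P · e^{tJ} · P⁻¹, and e^{tJ} can be computed block-by-block.

A has Jordan form
J =
  [-1,  1,  0]
  [ 0, -1,  0]
  [ 0,  0, -1]
(up to reordering of blocks).

Per-block formulas:
  For a 2×2 Jordan block J_2(-1): exp(t · J_2(-1)) = e^(-1t)·(I + t·N), where N is the 2×2 nilpotent shift.
  For a 1×1 block at λ = -1: exp(t · [-1]) = [e^(-1t)].

After assembling e^{tJ} and conjugating by P, we get:

e^{tA} =
  [-t*exp(-t) + exp(-t), 2*t*exp(-t), -t*exp(-t)]
  [-t*exp(-t), 2*t*exp(-t) + exp(-t), -t*exp(-t)]
  [-t*exp(-t), 2*t*exp(-t), -t*exp(-t) + exp(-t)]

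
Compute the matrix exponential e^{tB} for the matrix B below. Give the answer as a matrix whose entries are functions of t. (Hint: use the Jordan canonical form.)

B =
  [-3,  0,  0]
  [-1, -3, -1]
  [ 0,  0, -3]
e^{tB} =
  [exp(-3*t), 0, 0]
  [-t*exp(-3*t), exp(-3*t), -t*exp(-3*t)]
  [0, 0, exp(-3*t)]

Strategy: write B = P · J · P⁻¹ where J is a Jordan canonical form, so e^{tB} = P · e^{tJ} · P⁻¹, and e^{tJ} can be computed block-by-block.

B has Jordan form
J =
  [-3,  1,  0]
  [ 0, -3,  0]
  [ 0,  0, -3]
(up to reordering of blocks).

Per-block formulas:
  For a 1×1 block at λ = -3: exp(t · [-3]) = [e^(-3t)].
  For a 2×2 Jordan block J_2(-3): exp(t · J_2(-3)) = e^(-3t)·(I + t·N), where N is the 2×2 nilpotent shift.

After assembling e^{tJ} and conjugating by P, we get:

e^{tB} =
  [exp(-3*t), 0, 0]
  [-t*exp(-3*t), exp(-3*t), -t*exp(-3*t)]
  [0, 0, exp(-3*t)]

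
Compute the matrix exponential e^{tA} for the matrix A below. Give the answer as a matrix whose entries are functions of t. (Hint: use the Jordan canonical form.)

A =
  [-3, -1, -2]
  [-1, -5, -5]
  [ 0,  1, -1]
e^{tA} =
  [t^2*exp(-3*t)/2 + exp(-3*t), -t*exp(-3*t), t^2*exp(-3*t)/2 - 2*t*exp(-3*t)]
  [t^2*exp(-3*t) - t*exp(-3*t), -2*t*exp(-3*t) + exp(-3*t), t^2*exp(-3*t) - 5*t*exp(-3*t)]
  [-t^2*exp(-3*t)/2, t*exp(-3*t), -t^2*exp(-3*t)/2 + 2*t*exp(-3*t) + exp(-3*t)]

Strategy: write A = P · J · P⁻¹ where J is a Jordan canonical form, so e^{tA} = P · e^{tJ} · P⁻¹, and e^{tJ} can be computed block-by-block.

A has Jordan form
J =
  [-3,  1,  0]
  [ 0, -3,  1]
  [ 0,  0, -3]
(up to reordering of blocks).

Per-block formulas:
  For a 3×3 Jordan block J_3(-3): exp(t · J_3(-3)) = e^(-3t)·(I + t·N + (t^2/2)·N^2), where N is the 3×3 nilpotent shift.

After assembling e^{tJ} and conjugating by P, we get:

e^{tA} =
  [t^2*exp(-3*t)/2 + exp(-3*t), -t*exp(-3*t), t^2*exp(-3*t)/2 - 2*t*exp(-3*t)]
  [t^2*exp(-3*t) - t*exp(-3*t), -2*t*exp(-3*t) + exp(-3*t), t^2*exp(-3*t) - 5*t*exp(-3*t)]
  [-t^2*exp(-3*t)/2, t*exp(-3*t), -t^2*exp(-3*t)/2 + 2*t*exp(-3*t) + exp(-3*t)]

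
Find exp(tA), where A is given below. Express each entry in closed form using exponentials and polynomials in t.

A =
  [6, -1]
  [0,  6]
e^{tA} =
  [exp(6*t), -t*exp(6*t)]
  [0, exp(6*t)]

Strategy: write A = P · J · P⁻¹ where J is a Jordan canonical form, so e^{tA} = P · e^{tJ} · P⁻¹, and e^{tJ} can be computed block-by-block.

A has Jordan form
J =
  [6, 1]
  [0, 6]
(up to reordering of blocks).

Per-block formulas:
  For a 2×2 Jordan block J_2(6): exp(t · J_2(6)) = e^(6t)·(I + t·N), where N is the 2×2 nilpotent shift.

After assembling e^{tJ} and conjugating by P, we get:

e^{tA} =
  [exp(6*t), -t*exp(6*t)]
  [0, exp(6*t)]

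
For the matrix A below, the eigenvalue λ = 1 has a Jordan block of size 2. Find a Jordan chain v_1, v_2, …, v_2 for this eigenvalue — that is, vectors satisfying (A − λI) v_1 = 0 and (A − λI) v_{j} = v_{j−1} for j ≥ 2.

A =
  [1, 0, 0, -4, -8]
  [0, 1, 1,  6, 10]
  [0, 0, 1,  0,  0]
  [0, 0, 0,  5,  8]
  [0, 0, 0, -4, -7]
A Jordan chain for λ = 1 of length 2:
v_1 = (0, 1, 0, 0, 0)ᵀ
v_2 = (0, 0, 1, 0, 0)ᵀ

Let N = A − (1)·I. We want v_2 with N^2 v_2 = 0 but N^1 v_2 ≠ 0; then v_{j-1} := N · v_j for j = 2, …, 2.

Pick v_2 = (0, 0, 1, 0, 0)ᵀ.
Then v_1 = N · v_2 = (0, 1, 0, 0, 0)ᵀ.

Sanity check: (A − (1)·I) v_1 = (0, 0, 0, 0, 0)ᵀ = 0. ✓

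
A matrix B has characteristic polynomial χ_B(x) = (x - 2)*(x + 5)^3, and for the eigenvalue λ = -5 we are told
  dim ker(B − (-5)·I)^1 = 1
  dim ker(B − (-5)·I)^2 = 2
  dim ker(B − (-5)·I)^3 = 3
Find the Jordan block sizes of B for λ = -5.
Block sizes for λ = -5: [3]

From the dimensions of kernels of powers, the number of Jordan blocks of size at least j is d_j − d_{j−1} where d_j = dim ker(N^j) (with d_0 = 0). Computing the differences gives [1, 1, 1].
The number of blocks of size exactly k is (#blocks of size ≥ k) − (#blocks of size ≥ k + 1), so the partition is: 1 block(s) of size 3.
In nonincreasing order the block sizes are [3].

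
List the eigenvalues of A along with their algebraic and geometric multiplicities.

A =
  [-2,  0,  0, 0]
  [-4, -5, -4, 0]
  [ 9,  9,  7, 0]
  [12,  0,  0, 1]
λ = -2: alg = 1, geom = 1; λ = 1: alg = 3, geom = 2

Step 1 — factor the characteristic polynomial to read off the algebraic multiplicities:
  χ_A(x) = (x - 1)^3*(x + 2)

Step 2 — compute geometric multiplicities via the rank-nullity identity g(λ) = n − rank(A − λI):
  rank(A − (-2)·I) = 3, so dim ker(A − (-2)·I) = n − 3 = 1
  rank(A − (1)·I) = 2, so dim ker(A − (1)·I) = n − 2 = 2

Summary:
  λ = -2: algebraic multiplicity = 1, geometric multiplicity = 1
  λ = 1: algebraic multiplicity = 3, geometric multiplicity = 2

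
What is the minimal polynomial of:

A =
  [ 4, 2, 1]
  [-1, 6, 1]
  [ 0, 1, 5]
x^3 - 15*x^2 + 75*x - 125

The characteristic polynomial is χ_A(x) = (x - 5)^3, so the eigenvalues are known. The minimal polynomial is
  m_A(x) = Π_λ (x − λ)^{k_λ}
where k_λ is the size of the *largest* Jordan block for λ (equivalently, the smallest k with (A − λI)^k v = 0 for every generalised eigenvector v of λ).

  λ = 5: largest Jordan block has size 3, contributing (x − 5)^3

So m_A(x) = (x - 5)^3 = x^3 - 15*x^2 + 75*x - 125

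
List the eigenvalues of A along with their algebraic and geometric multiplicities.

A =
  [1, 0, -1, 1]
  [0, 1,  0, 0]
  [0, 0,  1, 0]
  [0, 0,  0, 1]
λ = 1: alg = 4, geom = 3

Step 1 — factor the characteristic polynomial to read off the algebraic multiplicities:
  χ_A(x) = (x - 1)^4

Step 2 — compute geometric multiplicities via the rank-nullity identity g(λ) = n − rank(A − λI):
  rank(A − (1)·I) = 1, so dim ker(A − (1)·I) = n − 1 = 3

Summary:
  λ = 1: algebraic multiplicity = 4, geometric multiplicity = 3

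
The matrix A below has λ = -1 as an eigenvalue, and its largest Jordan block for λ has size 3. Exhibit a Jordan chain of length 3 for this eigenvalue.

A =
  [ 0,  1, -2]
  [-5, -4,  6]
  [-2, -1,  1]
A Jordan chain for λ = -1 of length 3:
v_1 = (0, -2, -1)ᵀ
v_2 = (1, -5, -2)ᵀ
v_3 = (1, 0, 0)ᵀ

Let N = A − (-1)·I. We want v_3 with N^3 v_3 = 0 but N^2 v_3 ≠ 0; then v_{j-1} := N · v_j for j = 3, …, 2.

Pick v_3 = (1, 0, 0)ᵀ.
Then v_2 = N · v_3 = (1, -5, -2)ᵀ.
Then v_1 = N · v_2 = (0, -2, -1)ᵀ.

Sanity check: (A − (-1)·I) v_1 = (0, 0, 0)ᵀ = 0. ✓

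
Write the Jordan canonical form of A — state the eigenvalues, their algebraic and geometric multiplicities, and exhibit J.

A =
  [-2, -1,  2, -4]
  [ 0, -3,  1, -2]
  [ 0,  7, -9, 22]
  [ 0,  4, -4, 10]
J_3(-2) ⊕ J_1(2)

The characteristic polynomial is
  det(x·I − A) = x^4 + 4*x^3 - 16*x - 16 = (x - 2)*(x + 2)^3

Eigenvalues and multiplicities (the geometric multiplicity of λ is n − rank(A − λI), which equals the number of Jordan blocks for λ):
  λ = -2: algebraic multiplicity = 3, geometric multiplicity = 1
  λ = 2: algebraic multiplicity = 1, geometric multiplicity = 1

Determining the block sizes for each eigenvalue:
  λ = -2: one block (gm = 1), so the single block has size am = 3 → block sizes [3]
  λ = 2: one block (gm = 1), so the single block has size am = 1 → block sizes [1]

Assembling the blocks gives a Jordan form
J =
  [-2,  1,  0, 0]
  [ 0, -2,  1, 0]
  [ 0,  0, -2, 0]
  [ 0,  0,  0, 2]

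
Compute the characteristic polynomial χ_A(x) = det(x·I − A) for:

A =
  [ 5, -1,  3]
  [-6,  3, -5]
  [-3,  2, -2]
x^3 - 6*x^2 + 12*x - 8

Expanding det(x·I − A) (e.g. by cofactor expansion or by noting that A is similar to its Jordan form J, which has the same characteristic polynomial as A) gives
  χ_A(x) = x^3 - 6*x^2 + 12*x - 8
which factors as (x - 2)^3. The eigenvalues (with algebraic multiplicities) are λ = 2 with multiplicity 3.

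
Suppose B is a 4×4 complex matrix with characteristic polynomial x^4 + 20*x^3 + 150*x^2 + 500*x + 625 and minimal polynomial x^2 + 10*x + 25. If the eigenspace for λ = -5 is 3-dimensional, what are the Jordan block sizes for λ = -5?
Block sizes for λ = -5: [2, 1, 1]

Step 1 — from the characteristic polynomial, algebraic multiplicity of λ = -5 is 4. From dim ker(B − (-5)·I) = 3, there are exactly 3 Jordan blocks for λ = -5.
Step 2 — from the minimal polynomial, the factor (x + 5)^2 tells us the largest block for λ = -5 has size 2.
Step 3 — with total size 4, 3 blocks, and largest block 2, the block sizes (in nonincreasing order) are [2, 1, 1].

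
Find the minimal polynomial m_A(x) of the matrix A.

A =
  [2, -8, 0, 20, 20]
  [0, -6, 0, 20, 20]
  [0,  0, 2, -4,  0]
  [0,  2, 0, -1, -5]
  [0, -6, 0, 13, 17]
x^3 - 10*x^2 + 32*x - 32

The characteristic polynomial is χ_A(x) = (x - 4)^2*(x - 2)^3, so the eigenvalues are known. The minimal polynomial is
  m_A(x) = Π_λ (x − λ)^{k_λ}
where k_λ is the size of the *largest* Jordan block for λ (equivalently, the smallest k with (A − λI)^k v = 0 for every generalised eigenvector v of λ).

  λ = 2: largest Jordan block has size 1, contributing (x − 2)
  λ = 4: largest Jordan block has size 2, contributing (x − 4)^2

So m_A(x) = (x - 4)^2*(x - 2) = x^3 - 10*x^2 + 32*x - 32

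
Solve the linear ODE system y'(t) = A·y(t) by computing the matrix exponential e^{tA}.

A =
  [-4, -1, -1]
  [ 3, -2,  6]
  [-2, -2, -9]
e^{tA} =
  [t*exp(-5*t) + exp(-5*t), -t^2*exp(-5*t) - t*exp(-5*t), -3*t^2*exp(-5*t)/2 - t*exp(-5*t)]
  [3*t*exp(-5*t), -3*t^2*exp(-5*t) + 3*t*exp(-5*t) + exp(-5*t), -9*t^2*exp(-5*t)/2 + 6*t*exp(-5*t)]
  [-2*t*exp(-5*t), 2*t^2*exp(-5*t) - 2*t*exp(-5*t), 3*t^2*exp(-5*t) - 4*t*exp(-5*t) + exp(-5*t)]

Strategy: write A = P · J · P⁻¹ where J is a Jordan canonical form, so e^{tA} = P · e^{tJ} · P⁻¹, and e^{tJ} can be computed block-by-block.

A has Jordan form
J =
  [-5,  1,  0]
  [ 0, -5,  1]
  [ 0,  0, -5]
(up to reordering of blocks).

Per-block formulas:
  For a 3×3 Jordan block J_3(-5): exp(t · J_3(-5)) = e^(-5t)·(I + t·N + (t^2/2)·N^2), where N is the 3×3 nilpotent shift.

After assembling e^{tJ} and conjugating by P, we get:

e^{tA} =
  [t*exp(-5*t) + exp(-5*t), -t^2*exp(-5*t) - t*exp(-5*t), -3*t^2*exp(-5*t)/2 - t*exp(-5*t)]
  [3*t*exp(-5*t), -3*t^2*exp(-5*t) + 3*t*exp(-5*t) + exp(-5*t), -9*t^2*exp(-5*t)/2 + 6*t*exp(-5*t)]
  [-2*t*exp(-5*t), 2*t^2*exp(-5*t) - 2*t*exp(-5*t), 3*t^2*exp(-5*t) - 4*t*exp(-5*t) + exp(-5*t)]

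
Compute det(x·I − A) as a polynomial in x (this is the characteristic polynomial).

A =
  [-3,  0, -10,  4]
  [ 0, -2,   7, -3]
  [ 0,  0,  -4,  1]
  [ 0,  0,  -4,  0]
x^4 + 9*x^3 + 30*x^2 + 44*x + 24

Expanding det(x·I − A) (e.g. by cofactor expansion or by noting that A is similar to its Jordan form J, which has the same characteristic polynomial as A) gives
  χ_A(x) = x^4 + 9*x^3 + 30*x^2 + 44*x + 24
which factors as (x + 2)^3*(x + 3). The eigenvalues (with algebraic multiplicities) are λ = -3 with multiplicity 1, λ = -2 with multiplicity 3.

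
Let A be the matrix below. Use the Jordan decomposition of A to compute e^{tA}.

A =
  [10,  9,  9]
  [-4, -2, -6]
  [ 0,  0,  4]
e^{tA} =
  [6*t*exp(4*t) + exp(4*t), 9*t*exp(4*t), 9*t*exp(4*t)]
  [-4*t*exp(4*t), -6*t*exp(4*t) + exp(4*t), -6*t*exp(4*t)]
  [0, 0, exp(4*t)]

Strategy: write A = P · J · P⁻¹ where J is a Jordan canonical form, so e^{tA} = P · e^{tJ} · P⁻¹, and e^{tJ} can be computed block-by-block.

A has Jordan form
J =
  [4, 1, 0]
  [0, 4, 0]
  [0, 0, 4]
(up to reordering of blocks).

Per-block formulas:
  For a 2×2 Jordan block J_2(4): exp(t · J_2(4)) = e^(4t)·(I + t·N), where N is the 2×2 nilpotent shift.
  For a 1×1 block at λ = 4: exp(t · [4]) = [e^(4t)].

After assembling e^{tJ} and conjugating by P, we get:

e^{tA} =
  [6*t*exp(4*t) + exp(4*t), 9*t*exp(4*t), 9*t*exp(4*t)]
  [-4*t*exp(4*t), -6*t*exp(4*t) + exp(4*t), -6*t*exp(4*t)]
  [0, 0, exp(4*t)]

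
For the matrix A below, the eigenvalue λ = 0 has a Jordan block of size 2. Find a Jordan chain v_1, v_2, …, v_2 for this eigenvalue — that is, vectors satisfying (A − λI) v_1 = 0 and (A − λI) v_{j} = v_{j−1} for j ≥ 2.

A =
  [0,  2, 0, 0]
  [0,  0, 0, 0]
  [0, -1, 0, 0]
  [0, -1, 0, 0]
A Jordan chain for λ = 0 of length 2:
v_1 = (2, 0, -1, -1)ᵀ
v_2 = (0, 1, 0, 0)ᵀ

Let N = A − (0)·I. We want v_2 with N^2 v_2 = 0 but N^1 v_2 ≠ 0; then v_{j-1} := N · v_j for j = 2, …, 2.

Pick v_2 = (0, 1, 0, 0)ᵀ.
Then v_1 = N · v_2 = (2, 0, -1, -1)ᵀ.

Sanity check: (A − (0)·I) v_1 = (0, 0, 0, 0)ᵀ = 0. ✓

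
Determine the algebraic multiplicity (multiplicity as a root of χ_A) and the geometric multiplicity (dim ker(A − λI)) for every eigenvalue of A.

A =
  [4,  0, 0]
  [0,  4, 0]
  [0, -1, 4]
λ = 4: alg = 3, geom = 2

Step 1 — factor the characteristic polynomial to read off the algebraic multiplicities:
  χ_A(x) = (x - 4)^3

Step 2 — compute geometric multiplicities via the rank-nullity identity g(λ) = n − rank(A − λI):
  rank(A − (4)·I) = 1, so dim ker(A − (4)·I) = n − 1 = 2

Summary:
  λ = 4: algebraic multiplicity = 3, geometric multiplicity = 2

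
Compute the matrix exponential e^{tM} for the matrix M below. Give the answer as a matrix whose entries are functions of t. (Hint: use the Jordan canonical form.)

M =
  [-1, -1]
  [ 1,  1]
e^{tM} =
  [1 - t, -t]
  [t, t + 1]

Strategy: write M = P · J · P⁻¹ where J is a Jordan canonical form, so e^{tM} = P · e^{tJ} · P⁻¹, and e^{tJ} can be computed block-by-block.

M has Jordan form
J =
  [0, 1]
  [0, 0]
(up to reordering of blocks).

Per-block formulas:
  For a 2×2 Jordan block J_2(0): exp(t · J_2(0)) = e^(0t)·(I + t·N), where N is the 2×2 nilpotent shift.

After assembling e^{tJ} and conjugating by P, we get:

e^{tM} =
  [1 - t, -t]
  [t, t + 1]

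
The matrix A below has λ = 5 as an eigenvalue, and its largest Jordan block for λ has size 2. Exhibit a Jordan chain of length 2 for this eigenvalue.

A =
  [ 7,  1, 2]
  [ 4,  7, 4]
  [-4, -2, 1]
A Jordan chain for λ = 5 of length 2:
v_1 = (2, 4, -4)ᵀ
v_2 = (1, 0, 0)ᵀ

Let N = A − (5)·I. We want v_2 with N^2 v_2 = 0 but N^1 v_2 ≠ 0; then v_{j-1} := N · v_j for j = 2, …, 2.

Pick v_2 = (1, 0, 0)ᵀ.
Then v_1 = N · v_2 = (2, 4, -4)ᵀ.

Sanity check: (A − (5)·I) v_1 = (0, 0, 0)ᵀ = 0. ✓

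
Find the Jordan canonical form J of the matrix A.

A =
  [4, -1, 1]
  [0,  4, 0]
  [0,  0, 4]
J_2(4) ⊕ J_1(4)

The characteristic polynomial is
  det(x·I − A) = x^3 - 12*x^2 + 48*x - 64 = (x - 4)^3

Eigenvalues and multiplicities (the geometric multiplicity of λ is n − rank(A − λI), which equals the number of Jordan blocks for λ):
  λ = 4: algebraic multiplicity = 3, geometric multiplicity = 2

Determining the block sizes for each eigenvalue:
  λ = 4: 2 blocks summing to 3 forces exactly one block of size 2 and the rest size 1 → block sizes [2, 1]

Assembling the blocks gives a Jordan form
J =
  [4, 1, 0]
  [0, 4, 0]
  [0, 0, 4]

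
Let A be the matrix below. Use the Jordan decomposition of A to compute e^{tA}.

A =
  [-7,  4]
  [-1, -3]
e^{tA} =
  [-2*t*exp(-5*t) + exp(-5*t), 4*t*exp(-5*t)]
  [-t*exp(-5*t), 2*t*exp(-5*t) + exp(-5*t)]

Strategy: write A = P · J · P⁻¹ where J is a Jordan canonical form, so e^{tA} = P · e^{tJ} · P⁻¹, and e^{tJ} can be computed block-by-block.

A has Jordan form
J =
  [-5,  1]
  [ 0, -5]
(up to reordering of blocks).

Per-block formulas:
  For a 2×2 Jordan block J_2(-5): exp(t · J_2(-5)) = e^(-5t)·(I + t·N), where N is the 2×2 nilpotent shift.

After assembling e^{tJ} and conjugating by P, we get:

e^{tA} =
  [-2*t*exp(-5*t) + exp(-5*t), 4*t*exp(-5*t)]
  [-t*exp(-5*t), 2*t*exp(-5*t) + exp(-5*t)]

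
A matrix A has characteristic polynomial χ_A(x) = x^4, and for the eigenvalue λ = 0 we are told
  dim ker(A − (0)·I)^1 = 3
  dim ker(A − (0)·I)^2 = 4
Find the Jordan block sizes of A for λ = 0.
Block sizes for λ = 0: [2, 1, 1]

From the dimensions of kernels of powers, the number of Jordan blocks of size at least j is d_j − d_{j−1} where d_j = dim ker(N^j) (with d_0 = 0). Computing the differences gives [3, 1].
The number of blocks of size exactly k is (#blocks of size ≥ k) − (#blocks of size ≥ k + 1), so the partition is: 2 block(s) of size 1, 1 block(s) of size 2.
In nonincreasing order the block sizes are [2, 1, 1].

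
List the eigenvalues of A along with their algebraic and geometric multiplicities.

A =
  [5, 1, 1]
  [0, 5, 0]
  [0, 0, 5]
λ = 5: alg = 3, geom = 2

Step 1 — factor the characteristic polynomial to read off the algebraic multiplicities:
  χ_A(x) = (x - 5)^3

Step 2 — compute geometric multiplicities via the rank-nullity identity g(λ) = n − rank(A − λI):
  rank(A − (5)·I) = 1, so dim ker(A − (5)·I) = n − 1 = 2

Summary:
  λ = 5: algebraic multiplicity = 3, geometric multiplicity = 2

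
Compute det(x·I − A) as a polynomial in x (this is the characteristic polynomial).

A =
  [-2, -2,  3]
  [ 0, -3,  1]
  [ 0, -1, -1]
x^3 + 6*x^2 + 12*x + 8

Expanding det(x·I − A) (e.g. by cofactor expansion or by noting that A is similar to its Jordan form J, which has the same characteristic polynomial as A) gives
  χ_A(x) = x^3 + 6*x^2 + 12*x + 8
which factors as (x + 2)^3. The eigenvalues (with algebraic multiplicities) are λ = -2 with multiplicity 3.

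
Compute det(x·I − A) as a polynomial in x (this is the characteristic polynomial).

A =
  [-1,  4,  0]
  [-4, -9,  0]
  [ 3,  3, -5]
x^3 + 15*x^2 + 75*x + 125

Expanding det(x·I − A) (e.g. by cofactor expansion or by noting that A is similar to its Jordan form J, which has the same characteristic polynomial as A) gives
  χ_A(x) = x^3 + 15*x^2 + 75*x + 125
which factors as (x + 5)^3. The eigenvalues (with algebraic multiplicities) are λ = -5 with multiplicity 3.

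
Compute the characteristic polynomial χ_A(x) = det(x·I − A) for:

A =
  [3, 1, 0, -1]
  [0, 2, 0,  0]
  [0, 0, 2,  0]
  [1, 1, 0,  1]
x^4 - 8*x^3 + 24*x^2 - 32*x + 16

Expanding det(x·I − A) (e.g. by cofactor expansion or by noting that A is similar to its Jordan form J, which has the same characteristic polynomial as A) gives
  χ_A(x) = x^4 - 8*x^3 + 24*x^2 - 32*x + 16
which factors as (x - 2)^4. The eigenvalues (with algebraic multiplicities) are λ = 2 with multiplicity 4.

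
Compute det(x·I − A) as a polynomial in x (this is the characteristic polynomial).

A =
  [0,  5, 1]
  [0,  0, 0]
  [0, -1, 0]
x^3

Expanding det(x·I − A) (e.g. by cofactor expansion or by noting that A is similar to its Jordan form J, which has the same characteristic polynomial as A) gives
  χ_A(x) = x^3
which factors as x^3. The eigenvalues (with algebraic multiplicities) are λ = 0 with multiplicity 3.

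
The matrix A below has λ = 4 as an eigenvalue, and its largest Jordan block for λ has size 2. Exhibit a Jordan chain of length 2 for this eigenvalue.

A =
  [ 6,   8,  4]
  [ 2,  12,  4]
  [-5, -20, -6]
A Jordan chain for λ = 4 of length 2:
v_1 = (2, 2, -5)ᵀ
v_2 = (1, 0, 0)ᵀ

Let N = A − (4)·I. We want v_2 with N^2 v_2 = 0 but N^1 v_2 ≠ 0; then v_{j-1} := N · v_j for j = 2, …, 2.

Pick v_2 = (1, 0, 0)ᵀ.
Then v_1 = N · v_2 = (2, 2, -5)ᵀ.

Sanity check: (A − (4)·I) v_1 = (0, 0, 0)ᵀ = 0. ✓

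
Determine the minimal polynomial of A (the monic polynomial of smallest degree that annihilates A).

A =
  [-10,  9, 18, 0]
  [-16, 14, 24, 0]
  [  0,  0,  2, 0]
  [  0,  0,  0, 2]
x^2 - 4*x + 4

The characteristic polynomial is χ_A(x) = (x - 2)^4, so the eigenvalues are known. The minimal polynomial is
  m_A(x) = Π_λ (x − λ)^{k_λ}
where k_λ is the size of the *largest* Jordan block for λ (equivalently, the smallest k with (A − λI)^k v = 0 for every generalised eigenvector v of λ).

  λ = 2: largest Jordan block has size 2, contributing (x − 2)^2

So m_A(x) = (x - 2)^2 = x^2 - 4*x + 4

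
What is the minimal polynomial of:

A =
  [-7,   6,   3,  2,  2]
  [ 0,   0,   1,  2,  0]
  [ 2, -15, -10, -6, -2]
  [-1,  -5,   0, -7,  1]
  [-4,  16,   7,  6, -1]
x^3 + 15*x^2 + 75*x + 125

The characteristic polynomial is χ_A(x) = (x + 5)^5, so the eigenvalues are known. The minimal polynomial is
  m_A(x) = Π_λ (x − λ)^{k_λ}
where k_λ is the size of the *largest* Jordan block for λ (equivalently, the smallest k with (A − λI)^k v = 0 for every generalised eigenvector v of λ).

  λ = -5: largest Jordan block has size 3, contributing (x + 5)^3

So m_A(x) = (x + 5)^3 = x^3 + 15*x^2 + 75*x + 125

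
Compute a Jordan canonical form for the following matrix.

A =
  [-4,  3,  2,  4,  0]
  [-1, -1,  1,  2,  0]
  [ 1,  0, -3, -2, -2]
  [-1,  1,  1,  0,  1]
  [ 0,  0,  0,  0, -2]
J_3(-2) ⊕ J_2(-2)

The characteristic polynomial is
  det(x·I − A) = x^5 + 10*x^4 + 40*x^3 + 80*x^2 + 80*x + 32 = (x + 2)^5

Eigenvalues and multiplicities (the geometric multiplicity of λ is n − rank(A − λI), which equals the number of Jordan blocks for λ):
  λ = -2: algebraic multiplicity = 5, geometric multiplicity = 2

Determining the block sizes for each eigenvalue:
  λ = -2: with am = 5 and gm = 2, the partition is not yet determined (e.g. several partitions of 5 into 2 parts exist). Let N = A − (-2)·I. Computing rank(N^1) = 3, rank(N^2) = 1, rank(N^3) = 0; the number of blocks of size ≥ j is rank(N^{j−1}) − rank(N^j), giving [2, 2, 1]. So we have 1 block(s) of size 3, 1 block(s) of size 2 → block sizes [3, 2]

Assembling the blocks gives a Jordan form
J =
  [-2,  1,  0,  0,  0]
  [ 0, -2,  1,  0,  0]
  [ 0,  0, -2,  0,  0]
  [ 0,  0,  0, -2,  1]
  [ 0,  0,  0,  0, -2]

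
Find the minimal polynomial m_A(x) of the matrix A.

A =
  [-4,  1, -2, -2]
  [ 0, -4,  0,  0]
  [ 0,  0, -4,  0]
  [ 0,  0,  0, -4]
x^2 + 8*x + 16

The characteristic polynomial is χ_A(x) = (x + 4)^4, so the eigenvalues are known. The minimal polynomial is
  m_A(x) = Π_λ (x − λ)^{k_λ}
where k_λ is the size of the *largest* Jordan block for λ (equivalently, the smallest k with (A − λI)^k v = 0 for every generalised eigenvector v of λ).

  λ = -4: largest Jordan block has size 2, contributing (x + 4)^2

So m_A(x) = (x + 4)^2 = x^2 + 8*x + 16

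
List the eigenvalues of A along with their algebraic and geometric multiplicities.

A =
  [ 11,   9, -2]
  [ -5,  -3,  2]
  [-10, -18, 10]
λ = 6: alg = 3, geom = 2

Step 1 — factor the characteristic polynomial to read off the algebraic multiplicities:
  χ_A(x) = (x - 6)^3

Step 2 — compute geometric multiplicities via the rank-nullity identity g(λ) = n − rank(A − λI):
  rank(A − (6)·I) = 1, so dim ker(A − (6)·I) = n − 1 = 2

Summary:
  λ = 6: algebraic multiplicity = 3, geometric multiplicity = 2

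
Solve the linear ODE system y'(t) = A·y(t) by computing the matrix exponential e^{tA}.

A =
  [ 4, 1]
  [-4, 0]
e^{tA} =
  [2*t*exp(2*t) + exp(2*t), t*exp(2*t)]
  [-4*t*exp(2*t), -2*t*exp(2*t) + exp(2*t)]

Strategy: write A = P · J · P⁻¹ where J is a Jordan canonical form, so e^{tA} = P · e^{tJ} · P⁻¹, and e^{tJ} can be computed block-by-block.

A has Jordan form
J =
  [2, 1]
  [0, 2]
(up to reordering of blocks).

Per-block formulas:
  For a 2×2 Jordan block J_2(2): exp(t · J_2(2)) = e^(2t)·(I + t·N), where N is the 2×2 nilpotent shift.

After assembling e^{tJ} and conjugating by P, we get:

e^{tA} =
  [2*t*exp(2*t) + exp(2*t), t*exp(2*t)]
  [-4*t*exp(2*t), -2*t*exp(2*t) + exp(2*t)]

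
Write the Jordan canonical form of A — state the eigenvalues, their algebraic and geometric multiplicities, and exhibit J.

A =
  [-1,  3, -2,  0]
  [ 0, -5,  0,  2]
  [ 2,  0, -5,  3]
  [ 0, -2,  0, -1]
J_2(-3) ⊕ J_2(-3)

The characteristic polynomial is
  det(x·I − A) = x^4 + 12*x^3 + 54*x^2 + 108*x + 81 = (x + 3)^4

Eigenvalues and multiplicities (the geometric multiplicity of λ is n − rank(A − λI), which equals the number of Jordan blocks for λ):
  λ = -3: algebraic multiplicity = 4, geometric multiplicity = 2

Determining the block sizes for each eigenvalue:
  λ = -3: with am = 4 and gm = 2, the partition is not yet determined (e.g. several partitions of 4 into 2 parts exist). Let N = A − (-3)·I. Computing rank(N^1) = 2, rank(N^2) = 0; the number of blocks of size ≥ j is rank(N^{j−1}) − rank(N^j), giving [2, 2]. So we have 2 block(s) of size 2 → block sizes [2, 2]

Assembling the blocks gives a Jordan form
J =
  [-3,  1,  0,  0]
  [ 0, -3,  0,  0]
  [ 0,  0, -3,  1]
  [ 0,  0,  0, -3]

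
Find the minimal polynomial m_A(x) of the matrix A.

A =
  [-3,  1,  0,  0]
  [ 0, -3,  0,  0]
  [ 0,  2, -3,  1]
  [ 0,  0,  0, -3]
x^2 + 6*x + 9

The characteristic polynomial is χ_A(x) = (x + 3)^4, so the eigenvalues are known. The minimal polynomial is
  m_A(x) = Π_λ (x − λ)^{k_λ}
where k_λ is the size of the *largest* Jordan block for λ (equivalently, the smallest k with (A − λI)^k v = 0 for every generalised eigenvector v of λ).

  λ = -3: largest Jordan block has size 2, contributing (x + 3)^2

So m_A(x) = (x + 3)^2 = x^2 + 6*x + 9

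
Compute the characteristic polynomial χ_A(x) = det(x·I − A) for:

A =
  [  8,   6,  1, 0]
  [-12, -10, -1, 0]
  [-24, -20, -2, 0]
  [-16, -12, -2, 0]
x^4 + 4*x^3

Expanding det(x·I − A) (e.g. by cofactor expansion or by noting that A is similar to its Jordan form J, which has the same characteristic polynomial as A) gives
  χ_A(x) = x^4 + 4*x^3
which factors as x^3*(x + 4). The eigenvalues (with algebraic multiplicities) are λ = -4 with multiplicity 1, λ = 0 with multiplicity 3.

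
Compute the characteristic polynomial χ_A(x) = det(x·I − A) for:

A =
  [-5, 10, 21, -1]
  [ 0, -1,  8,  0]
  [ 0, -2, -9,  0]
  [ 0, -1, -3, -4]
x^4 + 19*x^3 + 135*x^2 + 425*x + 500

Expanding det(x·I − A) (e.g. by cofactor expansion or by noting that A is similar to its Jordan form J, which has the same characteristic polynomial as A) gives
  χ_A(x) = x^4 + 19*x^3 + 135*x^2 + 425*x + 500
which factors as (x + 4)*(x + 5)^3. The eigenvalues (with algebraic multiplicities) are λ = -5 with multiplicity 3, λ = -4 with multiplicity 1.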